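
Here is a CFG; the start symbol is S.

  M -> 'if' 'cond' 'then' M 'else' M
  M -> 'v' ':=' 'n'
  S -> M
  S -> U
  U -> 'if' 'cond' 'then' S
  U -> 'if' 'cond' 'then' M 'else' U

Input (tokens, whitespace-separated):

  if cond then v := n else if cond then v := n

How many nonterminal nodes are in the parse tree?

6

[S [U if cond then [M v := n] else [U if cond then [S [M v := n]]]]]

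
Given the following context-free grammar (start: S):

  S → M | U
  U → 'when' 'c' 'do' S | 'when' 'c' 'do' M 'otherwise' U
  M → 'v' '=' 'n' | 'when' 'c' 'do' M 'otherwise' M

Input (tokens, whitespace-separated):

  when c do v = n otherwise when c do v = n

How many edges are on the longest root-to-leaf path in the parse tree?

5

[S [U when c do [M v = n] otherwise [U when c do [S [M v = n]]]]]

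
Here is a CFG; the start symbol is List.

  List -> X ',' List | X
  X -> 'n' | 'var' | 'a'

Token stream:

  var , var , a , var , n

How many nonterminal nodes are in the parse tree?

10

[List [X var] , [List [X var] , [List [X a] , [List [X var] , [List [X n]]]]]]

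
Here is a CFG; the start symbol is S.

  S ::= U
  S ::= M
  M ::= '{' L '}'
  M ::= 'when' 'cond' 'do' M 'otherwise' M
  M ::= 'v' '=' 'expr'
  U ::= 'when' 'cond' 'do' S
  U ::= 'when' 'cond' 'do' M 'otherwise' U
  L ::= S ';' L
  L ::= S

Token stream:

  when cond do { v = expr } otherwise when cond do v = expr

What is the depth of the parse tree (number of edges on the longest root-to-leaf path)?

[S [U when cond do [M { [L [S [M v = expr]]] }] otherwise [U when cond do [S [M v = expr]]]]]

6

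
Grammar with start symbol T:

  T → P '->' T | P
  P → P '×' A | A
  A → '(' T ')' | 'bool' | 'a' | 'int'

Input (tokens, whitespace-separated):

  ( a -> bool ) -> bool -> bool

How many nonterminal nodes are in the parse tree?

[T [P [A ( [T [P [A a]] -> [T [P [A bool]]]] )]] -> [T [P [A bool]] -> [T [P [A bool]]]]]

15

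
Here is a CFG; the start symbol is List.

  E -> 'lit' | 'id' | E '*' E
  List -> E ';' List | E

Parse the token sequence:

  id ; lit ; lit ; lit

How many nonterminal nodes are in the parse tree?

[List [E id] ; [List [E lit] ; [List [E lit] ; [List [E lit]]]]]

8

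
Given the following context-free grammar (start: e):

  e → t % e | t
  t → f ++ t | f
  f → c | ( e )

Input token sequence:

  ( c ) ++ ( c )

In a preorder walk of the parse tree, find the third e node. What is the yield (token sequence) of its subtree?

c

[e [t [f ( [e [t [f c]]] )] ++ [t [f ( [e [t [f c]]] )]]]]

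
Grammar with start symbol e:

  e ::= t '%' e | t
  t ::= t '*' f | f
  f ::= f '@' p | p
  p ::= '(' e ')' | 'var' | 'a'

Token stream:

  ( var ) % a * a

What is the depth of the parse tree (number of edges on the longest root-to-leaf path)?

8

[e [t [f [p ( [e [t [f [p var]]]] )]]] % [e [t [t [f [p a]]] * [f [p a]]]]]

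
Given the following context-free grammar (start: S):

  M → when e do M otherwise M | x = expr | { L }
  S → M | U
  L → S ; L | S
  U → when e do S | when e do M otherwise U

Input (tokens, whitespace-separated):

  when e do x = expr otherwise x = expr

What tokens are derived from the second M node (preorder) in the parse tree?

x = expr

[S [M when e do [M x = expr] otherwise [M x = expr]]]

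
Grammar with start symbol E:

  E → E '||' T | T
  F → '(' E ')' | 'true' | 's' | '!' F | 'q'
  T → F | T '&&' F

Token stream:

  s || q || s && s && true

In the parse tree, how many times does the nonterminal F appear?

[E [E [E [T [F s]]] || [T [F q]]] || [T [T [T [F s]] && [F s]] && [F true]]]

5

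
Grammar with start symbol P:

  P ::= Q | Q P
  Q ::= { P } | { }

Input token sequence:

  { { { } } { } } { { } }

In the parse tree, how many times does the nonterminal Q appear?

[P [Q { [P [Q { [P [Q { }]] }] [P [Q { }]]] }] [P [Q { [P [Q { }]] }]]]

6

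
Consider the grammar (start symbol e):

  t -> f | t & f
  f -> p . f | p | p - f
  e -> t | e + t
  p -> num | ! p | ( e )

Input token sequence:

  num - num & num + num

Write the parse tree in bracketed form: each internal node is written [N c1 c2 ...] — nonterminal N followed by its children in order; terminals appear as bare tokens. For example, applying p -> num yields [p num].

e
e + t
t + t
t & f + t
f & f + t
p - f & f + t
num - f & f + t
num - p & f + t
num - num & f + t
num - num & p + t
num - num & num + t
num - num & num + f
num - num & num + p
num - num & num + num

[e [e [t [t [f [p num] - [f [p num]]]] & [f [p num]]]] + [t [f [p num]]]]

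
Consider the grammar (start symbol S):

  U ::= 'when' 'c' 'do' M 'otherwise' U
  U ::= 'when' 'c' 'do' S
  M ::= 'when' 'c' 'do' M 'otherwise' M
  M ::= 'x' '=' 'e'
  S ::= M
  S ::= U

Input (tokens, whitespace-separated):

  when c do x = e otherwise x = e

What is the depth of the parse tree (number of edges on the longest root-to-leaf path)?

3

[S [M when c do [M x = e] otherwise [M x = e]]]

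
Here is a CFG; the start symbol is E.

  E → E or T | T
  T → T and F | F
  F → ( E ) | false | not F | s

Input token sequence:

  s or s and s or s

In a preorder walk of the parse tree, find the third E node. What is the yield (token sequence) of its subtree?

[E [E [E [T [F s]]] or [T [T [F s]] and [F s]]] or [T [F s]]]

s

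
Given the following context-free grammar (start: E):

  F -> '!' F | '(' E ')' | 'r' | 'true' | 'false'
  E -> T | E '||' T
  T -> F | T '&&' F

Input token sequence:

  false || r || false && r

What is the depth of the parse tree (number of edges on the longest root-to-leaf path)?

[E [E [E [T [F false]]] || [T [F r]]] || [T [T [F false]] && [F r]]]

5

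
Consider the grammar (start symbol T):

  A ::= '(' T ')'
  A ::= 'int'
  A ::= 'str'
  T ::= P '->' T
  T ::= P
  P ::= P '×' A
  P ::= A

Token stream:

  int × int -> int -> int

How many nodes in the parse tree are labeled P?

[T [P [P [A int]] × [A int]] -> [T [P [A int]] -> [T [P [A int]]]]]

4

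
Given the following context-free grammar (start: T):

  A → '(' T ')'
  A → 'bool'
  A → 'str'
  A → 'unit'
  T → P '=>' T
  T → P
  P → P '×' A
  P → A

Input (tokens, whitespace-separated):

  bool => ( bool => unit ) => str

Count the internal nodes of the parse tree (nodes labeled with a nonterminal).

15

[T [P [A bool]] => [T [P [A ( [T [P [A bool]] => [T [P [A unit]]]] )]] => [T [P [A str]]]]]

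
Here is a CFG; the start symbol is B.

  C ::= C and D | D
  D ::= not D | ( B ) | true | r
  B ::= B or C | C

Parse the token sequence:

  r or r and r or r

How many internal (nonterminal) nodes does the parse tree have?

11

[B [B [B [C [D r]]] or [C [C [D r]] and [D r]]] or [C [D r]]]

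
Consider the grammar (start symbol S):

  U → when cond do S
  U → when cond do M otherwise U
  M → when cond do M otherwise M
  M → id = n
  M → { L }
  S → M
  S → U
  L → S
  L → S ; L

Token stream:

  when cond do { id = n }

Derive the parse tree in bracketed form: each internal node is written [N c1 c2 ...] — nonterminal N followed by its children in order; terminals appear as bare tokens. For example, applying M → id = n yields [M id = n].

S
U
when cond do S
when cond do M
when cond do { L }
when cond do { S }
when cond do { M }
when cond do { id = n }

[S [U when cond do [S [M { [L [S [M id = n]]] }]]]]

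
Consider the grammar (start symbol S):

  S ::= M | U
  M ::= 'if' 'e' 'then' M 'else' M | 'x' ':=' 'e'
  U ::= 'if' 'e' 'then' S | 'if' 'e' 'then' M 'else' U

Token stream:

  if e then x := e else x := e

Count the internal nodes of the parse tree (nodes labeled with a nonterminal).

4

[S [M if e then [M x := e] else [M x := e]]]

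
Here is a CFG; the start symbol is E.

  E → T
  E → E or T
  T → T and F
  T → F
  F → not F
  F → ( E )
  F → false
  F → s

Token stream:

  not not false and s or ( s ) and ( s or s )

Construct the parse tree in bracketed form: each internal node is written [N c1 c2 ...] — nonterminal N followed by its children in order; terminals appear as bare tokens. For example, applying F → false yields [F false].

E
E or T
T or T
T and F or T
F and F or T
not F and F or T
not not F and F or T
not not false and F or T
not not false and s or T
not not false and s or T and F
not not false and s or F and F
not not false and s or ( E ) and F
not not false and s or ( T ) and F
not not false and s or ( F ) and F
not not false and s or ( s ) and F
not not false and s or ( s ) and ( E )
not not false and s or ( s ) and ( E or T )
not not false and s or ( s ) and ( T or T )
not not false and s or ( s ) and ( F or T )
not not false and s or ( s ) and ( s or T )
not not false and s or ( s ) and ( s or F )
not not false and s or ( s ) and ( s or s )

[E [E [T [T [F not [F not [F false]]]] and [F s]]] or [T [T [F ( [E [T [F s]]] )]] and [F ( [E [E [T [F s]]] or [T [F s]]] )]]]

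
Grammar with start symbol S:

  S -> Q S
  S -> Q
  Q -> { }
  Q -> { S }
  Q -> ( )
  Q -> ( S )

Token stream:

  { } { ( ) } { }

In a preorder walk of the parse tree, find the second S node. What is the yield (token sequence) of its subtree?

[S [Q { }] [S [Q { [S [Q ( )]] }] [S [Q { }]]]]

{ ( ) } { }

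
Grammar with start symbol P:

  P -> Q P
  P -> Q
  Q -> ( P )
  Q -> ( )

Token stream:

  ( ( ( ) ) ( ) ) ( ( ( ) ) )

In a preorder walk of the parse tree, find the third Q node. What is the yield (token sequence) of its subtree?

[P [Q ( [P [Q ( [P [Q ( )]] )] [P [Q ( )]]] )] [P [Q ( [P [Q ( [P [Q ( )]] )]] )]]]

( )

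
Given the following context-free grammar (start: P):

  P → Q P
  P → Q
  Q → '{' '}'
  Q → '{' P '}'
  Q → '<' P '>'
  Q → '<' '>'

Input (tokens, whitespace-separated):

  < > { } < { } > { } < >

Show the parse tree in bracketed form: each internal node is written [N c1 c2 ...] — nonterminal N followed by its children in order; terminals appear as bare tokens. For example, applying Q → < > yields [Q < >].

[P [Q < >] [P [Q { }] [P [Q < [P [Q { }]] >] [P [Q { }] [P [Q < >]]]]]]

P
Q P
< > P
< > Q P
< > { } P
< > { } Q P
< > { } < P > P
< > { } < Q > P
< > { } < { } > P
< > { } < { } > Q P
< > { } < { } > { } P
< > { } < { } > { } Q
< > { } < { } > { } < >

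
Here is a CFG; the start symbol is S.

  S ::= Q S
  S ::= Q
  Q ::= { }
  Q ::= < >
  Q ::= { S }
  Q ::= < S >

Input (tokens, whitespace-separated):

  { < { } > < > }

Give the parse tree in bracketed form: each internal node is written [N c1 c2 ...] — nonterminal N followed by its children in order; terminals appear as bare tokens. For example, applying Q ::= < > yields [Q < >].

S
Q
{ S }
{ Q S }
{ < S > S }
{ < Q > S }
{ < { } > S }
{ < { } > Q }
{ < { } > < > }

[S [Q { [S [Q < [S [Q { }]] >] [S [Q < >]]] }]]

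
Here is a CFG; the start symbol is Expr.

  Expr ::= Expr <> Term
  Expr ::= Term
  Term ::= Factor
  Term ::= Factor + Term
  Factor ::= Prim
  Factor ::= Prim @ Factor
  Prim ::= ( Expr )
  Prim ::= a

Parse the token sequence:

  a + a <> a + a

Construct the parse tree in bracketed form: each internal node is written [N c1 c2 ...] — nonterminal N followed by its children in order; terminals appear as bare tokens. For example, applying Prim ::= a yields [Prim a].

Expr
Expr <> Term
Term <> Term
Factor + Term <> Term
Prim + Term <> Term
a + Term <> Term
a + Factor <> Term
a + Prim <> Term
a + a <> Term
a + a <> Factor + Term
a + a <> Prim + Term
a + a <> a + Term
a + a <> a + Factor
a + a <> a + Prim
a + a <> a + a

[Expr [Expr [Term [Factor [Prim a]] + [Term [Factor [Prim a]]]]] <> [Term [Factor [Prim a]] + [Term [Factor [Prim a]]]]]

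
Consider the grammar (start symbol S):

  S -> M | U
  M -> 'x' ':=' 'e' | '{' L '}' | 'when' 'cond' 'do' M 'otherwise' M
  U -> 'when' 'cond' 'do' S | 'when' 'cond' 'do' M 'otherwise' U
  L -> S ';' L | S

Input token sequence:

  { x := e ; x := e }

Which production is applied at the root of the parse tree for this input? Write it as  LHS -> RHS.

[S [M { [L [S [M x := e]] ; [L [S [M x := e]]]] }]]

S -> M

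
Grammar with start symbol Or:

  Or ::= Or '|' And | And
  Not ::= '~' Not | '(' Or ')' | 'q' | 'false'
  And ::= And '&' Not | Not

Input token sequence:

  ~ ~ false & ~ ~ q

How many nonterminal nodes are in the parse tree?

[Or [And [And [Not ~ [Not ~ [Not false]]]] & [Not ~ [Not ~ [Not q]]]]]

9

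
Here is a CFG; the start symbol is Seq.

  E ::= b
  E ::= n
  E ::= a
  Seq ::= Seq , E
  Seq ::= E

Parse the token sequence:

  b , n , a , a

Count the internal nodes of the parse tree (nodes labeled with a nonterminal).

8

[Seq [Seq [Seq [Seq [E b]] , [E n]] , [E a]] , [E a]]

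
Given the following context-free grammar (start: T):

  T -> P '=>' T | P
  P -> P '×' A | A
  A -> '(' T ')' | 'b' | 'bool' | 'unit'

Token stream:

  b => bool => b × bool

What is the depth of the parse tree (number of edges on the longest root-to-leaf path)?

6

[T [P [A b]] => [T [P [A bool]] => [T [P [P [A b]] × [A bool]]]]]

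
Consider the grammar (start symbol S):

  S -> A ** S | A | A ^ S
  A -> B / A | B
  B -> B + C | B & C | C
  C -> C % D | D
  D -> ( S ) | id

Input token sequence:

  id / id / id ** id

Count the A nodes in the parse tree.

[S [A [B [C [D id]]] / [A [B [C [D id]]] / [A [B [C [D id]]]]]] ** [S [A [B [C [D id]]]]]]

4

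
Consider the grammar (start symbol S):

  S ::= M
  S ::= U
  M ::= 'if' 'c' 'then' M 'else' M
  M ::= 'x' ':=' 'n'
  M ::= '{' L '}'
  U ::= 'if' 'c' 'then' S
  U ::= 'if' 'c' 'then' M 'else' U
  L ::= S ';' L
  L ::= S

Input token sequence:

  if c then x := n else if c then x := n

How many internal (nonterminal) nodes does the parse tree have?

6

[S [U if c then [M x := n] else [U if c then [S [M x := n]]]]]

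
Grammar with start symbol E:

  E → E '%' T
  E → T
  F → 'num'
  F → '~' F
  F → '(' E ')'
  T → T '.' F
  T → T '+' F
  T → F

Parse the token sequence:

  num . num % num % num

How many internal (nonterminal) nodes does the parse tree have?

[E [E [E [T [T [F num]] . [F num]]] % [T [F num]]] % [T [F num]]]

11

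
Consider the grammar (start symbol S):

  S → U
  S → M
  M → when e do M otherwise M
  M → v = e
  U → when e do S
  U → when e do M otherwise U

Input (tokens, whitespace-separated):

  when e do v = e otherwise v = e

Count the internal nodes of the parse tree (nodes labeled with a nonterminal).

[S [M when e do [M v = e] otherwise [M v = e]]]

4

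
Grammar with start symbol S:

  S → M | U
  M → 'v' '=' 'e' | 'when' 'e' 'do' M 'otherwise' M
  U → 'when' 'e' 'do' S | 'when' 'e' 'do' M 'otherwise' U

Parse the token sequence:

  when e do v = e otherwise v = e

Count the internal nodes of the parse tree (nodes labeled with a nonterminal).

4

[S [M when e do [M v = e] otherwise [M v = e]]]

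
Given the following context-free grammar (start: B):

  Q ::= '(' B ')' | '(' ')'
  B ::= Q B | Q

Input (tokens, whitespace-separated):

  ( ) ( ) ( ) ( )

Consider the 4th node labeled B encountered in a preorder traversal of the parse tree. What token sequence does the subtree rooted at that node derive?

[B [Q ( )] [B [Q ( )] [B [Q ( )] [B [Q ( )]]]]]

( )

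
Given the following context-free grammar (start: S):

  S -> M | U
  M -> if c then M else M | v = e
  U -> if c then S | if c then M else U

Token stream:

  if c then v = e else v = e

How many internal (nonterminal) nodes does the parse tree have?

4

[S [M if c then [M v = e] else [M v = e]]]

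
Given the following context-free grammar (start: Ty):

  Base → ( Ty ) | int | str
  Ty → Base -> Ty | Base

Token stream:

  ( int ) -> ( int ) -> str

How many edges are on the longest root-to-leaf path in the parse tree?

[Ty [Base ( [Ty [Base int]] )] -> [Ty [Base ( [Ty [Base int]] )] -> [Ty [Base str]]]]

5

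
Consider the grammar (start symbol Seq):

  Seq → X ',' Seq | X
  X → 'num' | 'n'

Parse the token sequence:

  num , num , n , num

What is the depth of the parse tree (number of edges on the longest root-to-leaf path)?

[Seq [X num] , [Seq [X num] , [Seq [X n] , [Seq [X num]]]]]

5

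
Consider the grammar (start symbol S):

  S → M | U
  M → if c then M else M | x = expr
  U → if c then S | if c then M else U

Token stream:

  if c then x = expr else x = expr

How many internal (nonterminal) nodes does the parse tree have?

4

[S [M if c then [M x = expr] else [M x = expr]]]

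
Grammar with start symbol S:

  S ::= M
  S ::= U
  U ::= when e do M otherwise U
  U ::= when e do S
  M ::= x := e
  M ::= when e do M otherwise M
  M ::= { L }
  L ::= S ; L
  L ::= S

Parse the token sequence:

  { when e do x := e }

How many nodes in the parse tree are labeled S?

[S [M { [L [S [U when e do [S [M x := e]]]]] }]]

3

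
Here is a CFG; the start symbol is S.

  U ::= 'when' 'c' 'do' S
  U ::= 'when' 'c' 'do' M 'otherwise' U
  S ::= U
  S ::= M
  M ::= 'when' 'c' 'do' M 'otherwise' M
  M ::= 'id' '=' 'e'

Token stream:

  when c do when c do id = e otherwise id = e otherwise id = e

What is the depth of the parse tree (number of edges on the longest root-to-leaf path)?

4

[S [M when c do [M when c do [M id = e] otherwise [M id = e]] otherwise [M id = e]]]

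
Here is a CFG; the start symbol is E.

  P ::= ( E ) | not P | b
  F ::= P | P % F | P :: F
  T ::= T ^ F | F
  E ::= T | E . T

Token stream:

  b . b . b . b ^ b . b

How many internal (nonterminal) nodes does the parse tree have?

[E [E [E [E [E [T [F [P b]]]] . [T [F [P b]]]] . [T [F [P b]]]] . [T [T [F [P b]]] ^ [F [P b]]]] . [T [F [P b]]]]

23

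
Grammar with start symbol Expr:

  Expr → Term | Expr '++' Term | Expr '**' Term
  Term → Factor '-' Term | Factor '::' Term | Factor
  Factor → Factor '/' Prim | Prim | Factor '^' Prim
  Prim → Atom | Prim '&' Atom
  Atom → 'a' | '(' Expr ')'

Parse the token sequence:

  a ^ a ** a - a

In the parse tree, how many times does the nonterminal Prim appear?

4

[Expr [Expr [Term [Factor [Factor [Prim [Atom a]]] ^ [Prim [Atom a]]]]] ** [Term [Factor [Prim [Atom a]]] - [Term [Factor [Prim [Atom a]]]]]]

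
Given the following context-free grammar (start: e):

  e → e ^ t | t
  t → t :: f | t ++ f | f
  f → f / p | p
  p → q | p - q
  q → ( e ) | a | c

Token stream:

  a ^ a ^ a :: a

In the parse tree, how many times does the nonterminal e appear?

3

[e [e [e [t [f [p [q a]]]]] ^ [t [f [p [q a]]]]] ^ [t [t [f [p [q a]]]] :: [f [p [q a]]]]]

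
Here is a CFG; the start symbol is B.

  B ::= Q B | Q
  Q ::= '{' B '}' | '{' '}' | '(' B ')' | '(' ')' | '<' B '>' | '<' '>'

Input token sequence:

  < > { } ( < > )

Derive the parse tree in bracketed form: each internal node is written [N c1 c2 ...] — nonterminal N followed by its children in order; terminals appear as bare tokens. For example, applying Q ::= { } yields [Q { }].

B
Q B
< > B
< > Q B
< > { } B
< > { } Q
< > { } ( B )
< > { } ( Q )
< > { } ( < > )

[B [Q < >] [B [Q { }] [B [Q ( [B [Q < >]] )]]]]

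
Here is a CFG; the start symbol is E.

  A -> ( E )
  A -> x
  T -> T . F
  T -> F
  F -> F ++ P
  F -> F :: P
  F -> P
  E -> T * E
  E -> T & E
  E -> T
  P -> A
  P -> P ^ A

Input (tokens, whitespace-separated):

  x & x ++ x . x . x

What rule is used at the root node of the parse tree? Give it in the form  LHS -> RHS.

E -> T & E

[E [T [F [P [A x]]]] & [E [T [T [T [F [F [P [A x]]] ++ [P [A x]]]] . [F [P [A x]]]] . [F [P [A x]]]]]]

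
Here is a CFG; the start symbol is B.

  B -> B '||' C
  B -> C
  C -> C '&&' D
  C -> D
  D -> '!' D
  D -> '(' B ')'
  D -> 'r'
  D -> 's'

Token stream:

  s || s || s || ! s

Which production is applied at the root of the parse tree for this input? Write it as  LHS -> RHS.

B -> B '||' C

[B [B [B [B [C [D s]]] || [C [D s]]] || [C [D s]]] || [C [D ! [D s]]]]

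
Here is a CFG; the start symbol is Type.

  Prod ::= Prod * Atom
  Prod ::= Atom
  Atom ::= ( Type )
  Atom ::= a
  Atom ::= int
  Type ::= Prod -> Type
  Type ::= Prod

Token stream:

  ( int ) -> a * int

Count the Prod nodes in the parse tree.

[Type [Prod [Atom ( [Type [Prod [Atom int]]] )]] -> [Type [Prod [Prod [Atom a]] * [Atom int]]]]

4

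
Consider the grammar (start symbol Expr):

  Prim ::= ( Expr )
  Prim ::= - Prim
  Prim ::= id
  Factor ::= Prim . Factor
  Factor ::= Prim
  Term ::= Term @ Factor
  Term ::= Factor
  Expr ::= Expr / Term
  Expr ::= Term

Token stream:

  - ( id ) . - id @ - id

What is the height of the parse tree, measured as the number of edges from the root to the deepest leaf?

[Expr [Term [Term [Factor [Prim - [Prim ( [Expr [Term [Factor [Prim id]]]] )]] . [Factor [Prim - [Prim id]]]]] @ [Factor [Prim - [Prim id]]]]]

10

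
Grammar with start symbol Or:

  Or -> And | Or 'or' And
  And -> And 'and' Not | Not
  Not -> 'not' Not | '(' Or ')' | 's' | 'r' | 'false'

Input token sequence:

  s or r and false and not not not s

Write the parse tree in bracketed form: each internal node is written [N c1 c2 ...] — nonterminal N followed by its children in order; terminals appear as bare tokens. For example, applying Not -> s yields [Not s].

[Or [Or [And [Not s]]] or [And [And [And [Not r]] and [Not false]] and [Not not [Not not [Not not [Not s]]]]]]

Or
Or or And
And or And
Not or And
s or And
s or And and Not
s or And and Not and Not
s or Not and Not and Not
s or r and Not and Not
s or r and false and Not
s or r and false and not Not
s or r and false and not not Not
s or r and false and not not not Not
s or r and false and not not not s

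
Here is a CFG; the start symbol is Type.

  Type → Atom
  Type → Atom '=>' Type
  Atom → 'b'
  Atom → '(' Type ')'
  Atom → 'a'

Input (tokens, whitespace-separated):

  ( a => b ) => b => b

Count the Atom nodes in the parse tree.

[Type [Atom ( [Type [Atom a] => [Type [Atom b]]] )] => [Type [Atom b] => [Type [Atom b]]]]

5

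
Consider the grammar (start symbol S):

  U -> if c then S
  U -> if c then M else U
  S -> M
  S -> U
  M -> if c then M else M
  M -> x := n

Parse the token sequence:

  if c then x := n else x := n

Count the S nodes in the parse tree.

1

[S [M if c then [M x := n] else [M x := n]]]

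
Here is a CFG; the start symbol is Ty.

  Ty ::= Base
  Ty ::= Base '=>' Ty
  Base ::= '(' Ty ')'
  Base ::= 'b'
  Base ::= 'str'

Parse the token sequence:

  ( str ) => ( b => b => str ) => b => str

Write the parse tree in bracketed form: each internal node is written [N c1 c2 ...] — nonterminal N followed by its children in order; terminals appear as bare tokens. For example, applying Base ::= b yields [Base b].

[Ty [Base ( [Ty [Base str]] )] => [Ty [Base ( [Ty [Base b] => [Ty [Base b] => [Ty [Base str]]]] )] => [Ty [Base b] => [Ty [Base str]]]]]

Ty
Base => Ty
( Ty ) => Ty
( Base ) => Ty
( str ) => Ty
( str ) => Base => Ty
( str ) => ( Ty ) => Ty
( str ) => ( Base => Ty ) => Ty
( str ) => ( b => Ty ) => Ty
( str ) => ( b => Base => Ty ) => Ty
( str ) => ( b => b => Ty ) => Ty
( str ) => ( b => b => Base ) => Ty
( str ) => ( b => b => str ) => Ty
( str ) => ( b => b => str ) => Base => Ty
( str ) => ( b => b => str ) => b => Ty
( str ) => ( b => b => str ) => b => Base
( str ) => ( b => b => str ) => b => str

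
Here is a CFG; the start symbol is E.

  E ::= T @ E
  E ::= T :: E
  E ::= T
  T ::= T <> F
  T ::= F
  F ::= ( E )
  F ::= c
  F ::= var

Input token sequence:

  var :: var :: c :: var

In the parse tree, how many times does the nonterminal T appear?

[E [T [F var]] :: [E [T [F var]] :: [E [T [F c]] :: [E [T [F var]]]]]]

4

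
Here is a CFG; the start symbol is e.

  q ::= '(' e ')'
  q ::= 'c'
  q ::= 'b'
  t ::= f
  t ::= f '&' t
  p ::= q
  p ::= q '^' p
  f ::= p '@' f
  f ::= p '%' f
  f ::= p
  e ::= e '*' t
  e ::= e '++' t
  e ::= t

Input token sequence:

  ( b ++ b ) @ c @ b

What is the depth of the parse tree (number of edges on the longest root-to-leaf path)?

11

[e [t [f [p [q ( [e [e [t [f [p [q b]]]]] ++ [t [f [p [q b]]]]] )]] @ [f [p [q c]] @ [f [p [q b]]]]]]]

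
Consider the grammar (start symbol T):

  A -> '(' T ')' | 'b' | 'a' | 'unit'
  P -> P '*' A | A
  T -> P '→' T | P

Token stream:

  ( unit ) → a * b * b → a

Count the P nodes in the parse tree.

[T [P [A ( [T [P [A unit]]] )]] → [T [P [P [P [A a]] * [A b]] * [A b]] → [T [P [A a]]]]]

6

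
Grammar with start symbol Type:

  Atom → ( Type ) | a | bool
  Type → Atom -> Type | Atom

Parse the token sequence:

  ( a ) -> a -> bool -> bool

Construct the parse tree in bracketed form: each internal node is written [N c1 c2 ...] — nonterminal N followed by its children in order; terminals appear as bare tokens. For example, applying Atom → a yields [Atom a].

Type
Atom -> Type
( Type ) -> Type
( Atom ) -> Type
( a ) -> Type
( a ) -> Atom -> Type
( a ) -> a -> Type
( a ) -> a -> Atom -> Type
( a ) -> a -> bool -> Type
( a ) -> a -> bool -> Atom
( a ) -> a -> bool -> bool

[Type [Atom ( [Type [Atom a]] )] -> [Type [Atom a] -> [Type [Atom bool] -> [Type [Atom bool]]]]]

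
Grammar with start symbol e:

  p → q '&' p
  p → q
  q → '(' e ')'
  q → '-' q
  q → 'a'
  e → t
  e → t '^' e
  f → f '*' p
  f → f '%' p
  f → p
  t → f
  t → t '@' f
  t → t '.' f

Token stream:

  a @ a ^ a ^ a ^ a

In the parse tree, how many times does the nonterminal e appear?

[e [t [t [f [p [q a]]]] @ [f [p [q a]]]] ^ [e [t [f [p [q a]]]] ^ [e [t [f [p [q a]]]] ^ [e [t [f [p [q a]]]]]]]]

4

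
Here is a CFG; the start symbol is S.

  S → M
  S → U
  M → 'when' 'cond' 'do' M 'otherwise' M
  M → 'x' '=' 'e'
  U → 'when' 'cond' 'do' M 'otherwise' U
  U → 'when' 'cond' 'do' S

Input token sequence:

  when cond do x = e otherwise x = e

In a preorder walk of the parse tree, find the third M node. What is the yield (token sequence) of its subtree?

[S [M when cond do [M x = e] otherwise [M x = e]]]

x = e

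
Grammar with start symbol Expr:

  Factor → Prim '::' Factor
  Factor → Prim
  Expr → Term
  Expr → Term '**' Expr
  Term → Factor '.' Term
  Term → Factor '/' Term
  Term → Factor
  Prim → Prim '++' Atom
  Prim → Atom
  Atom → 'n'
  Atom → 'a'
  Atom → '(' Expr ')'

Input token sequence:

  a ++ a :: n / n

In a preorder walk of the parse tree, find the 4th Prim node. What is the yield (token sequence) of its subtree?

n

[Expr [Term [Factor [Prim [Prim [Atom a]] ++ [Atom a]] :: [Factor [Prim [Atom n]]]] / [Term [Factor [Prim [Atom n]]]]]]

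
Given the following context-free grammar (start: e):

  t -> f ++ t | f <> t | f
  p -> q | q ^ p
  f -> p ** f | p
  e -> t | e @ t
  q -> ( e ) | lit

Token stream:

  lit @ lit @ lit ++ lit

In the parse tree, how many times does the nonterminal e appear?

3

[e [e [e [t [f [p [q lit]]]]] @ [t [f [p [q lit]]]]] @ [t [f [p [q lit]]] ++ [t [f [p [q lit]]]]]]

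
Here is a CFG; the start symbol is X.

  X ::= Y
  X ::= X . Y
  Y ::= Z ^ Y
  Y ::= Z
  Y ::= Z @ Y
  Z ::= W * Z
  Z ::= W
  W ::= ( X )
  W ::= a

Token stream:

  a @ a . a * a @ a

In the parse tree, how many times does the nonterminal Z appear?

5

[X [X [Y [Z [W a]] @ [Y [Z [W a]]]]] . [Y [Z [W a] * [Z [W a]]] @ [Y [Z [W a]]]]]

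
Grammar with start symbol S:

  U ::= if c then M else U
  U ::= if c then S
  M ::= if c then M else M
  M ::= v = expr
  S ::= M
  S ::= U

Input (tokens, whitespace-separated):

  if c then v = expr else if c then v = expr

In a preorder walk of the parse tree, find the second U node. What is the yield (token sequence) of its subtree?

if c then v = expr

[S [U if c then [M v = expr] else [U if c then [S [M v = expr]]]]]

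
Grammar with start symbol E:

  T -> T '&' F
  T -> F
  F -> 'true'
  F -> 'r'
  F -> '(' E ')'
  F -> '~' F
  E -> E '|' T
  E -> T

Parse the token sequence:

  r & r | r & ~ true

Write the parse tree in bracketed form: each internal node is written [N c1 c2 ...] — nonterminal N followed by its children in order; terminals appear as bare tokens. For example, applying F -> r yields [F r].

E
E | T
T | T
T & F | T
F & F | T
r & F | T
r & r | T
r & r | T & F
r & r | F & F
r & r | r & F
r & r | r & ~ F
r & r | r & ~ true

[E [E [T [T [F r]] & [F r]]] | [T [T [F r]] & [F ~ [F true]]]]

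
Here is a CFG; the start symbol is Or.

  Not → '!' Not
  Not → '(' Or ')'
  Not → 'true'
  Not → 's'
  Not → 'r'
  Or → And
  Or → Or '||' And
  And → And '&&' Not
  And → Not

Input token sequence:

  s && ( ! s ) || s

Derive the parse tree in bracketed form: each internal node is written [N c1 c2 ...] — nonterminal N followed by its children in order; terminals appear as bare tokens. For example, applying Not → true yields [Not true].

Or
Or || And
And || And
And && Not || And
Not && Not || And
s && Not || And
s && ( Or ) || And
s && ( And ) || And
s && ( Not ) || And
s && ( ! Not ) || And
s && ( ! s ) || And
s && ( ! s ) || Not
s && ( ! s ) || s

[Or [Or [And [And [Not s]] && [Not ( [Or [And [Not ! [Not s]]]] )]]] || [And [Not s]]]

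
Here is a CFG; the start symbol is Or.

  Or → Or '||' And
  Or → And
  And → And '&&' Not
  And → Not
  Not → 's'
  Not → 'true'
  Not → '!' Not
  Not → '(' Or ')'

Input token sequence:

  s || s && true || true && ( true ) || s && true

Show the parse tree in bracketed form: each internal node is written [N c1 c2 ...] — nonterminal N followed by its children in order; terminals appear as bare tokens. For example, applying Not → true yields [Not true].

[Or [Or [Or [Or [And [Not s]]] || [And [And [Not s]] && [Not true]]] || [And [And [Not true]] && [Not ( [Or [And [Not true]]] )]]] || [And [And [Not s]] && [Not true]]]

Or
Or || And
Or || And || And
Or || And || And || And
And || And || And || And
Not || And || And || And
s || And || And || And
s || And && Not || And || And
s || Not && Not || And || And
s || s && Not || And || And
s || s && true || And || And
s || s && true || And && Not || And
s || s && true || Not && Not || And
s || s && true || true && Not || And
s || s && true || true && ( Or ) || And
s || s && true || true && ( And ) || And
s || s && true || true && ( Not ) || And
s || s && true || true && ( true ) || And
s || s && true || true && ( true ) || And && Not
s || s && true || true && ( true ) || Not && Not
s || s && true || true && ( true ) || s && Not
s || s && true || true && ( true ) || s && true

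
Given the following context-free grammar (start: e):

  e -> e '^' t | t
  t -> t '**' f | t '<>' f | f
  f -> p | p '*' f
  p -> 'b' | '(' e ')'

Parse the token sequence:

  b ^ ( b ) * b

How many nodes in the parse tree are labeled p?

4

[e [e [t [f [p b]]]] ^ [t [f [p ( [e [t [f [p b]]]] )] * [f [p b]]]]]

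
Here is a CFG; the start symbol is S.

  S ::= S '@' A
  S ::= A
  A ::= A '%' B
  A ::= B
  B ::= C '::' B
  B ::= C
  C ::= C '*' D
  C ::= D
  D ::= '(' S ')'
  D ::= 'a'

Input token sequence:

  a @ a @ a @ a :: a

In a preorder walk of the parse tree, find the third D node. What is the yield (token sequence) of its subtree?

a

[S [S [S [S [A [B [C [D a]]]]] @ [A [B [C [D a]]]]] @ [A [B [C [D a]]]]] @ [A [B [C [D a]] :: [B [C [D a]]]]]]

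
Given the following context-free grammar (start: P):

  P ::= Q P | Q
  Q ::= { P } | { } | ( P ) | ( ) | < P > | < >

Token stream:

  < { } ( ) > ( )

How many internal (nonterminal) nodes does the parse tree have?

8

[P [Q < [P [Q { }] [P [Q ( )]]] >] [P [Q ( )]]]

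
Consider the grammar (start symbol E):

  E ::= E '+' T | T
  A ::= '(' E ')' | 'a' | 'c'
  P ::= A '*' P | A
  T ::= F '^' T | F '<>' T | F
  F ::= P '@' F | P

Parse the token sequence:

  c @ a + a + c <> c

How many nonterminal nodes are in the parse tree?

22

[E [E [E [T [F [P [A c]] @ [F [P [A a]]]]]] + [T [F [P [A a]]]]] + [T [F [P [A c]]] <> [T [F [P [A c]]]]]]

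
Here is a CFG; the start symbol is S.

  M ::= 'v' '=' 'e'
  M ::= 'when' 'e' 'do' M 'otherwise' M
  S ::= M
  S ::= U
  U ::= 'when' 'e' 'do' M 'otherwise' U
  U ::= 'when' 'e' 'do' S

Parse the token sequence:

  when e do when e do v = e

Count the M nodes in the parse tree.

[S [U when e do [S [U when e do [S [M v = e]]]]]]

1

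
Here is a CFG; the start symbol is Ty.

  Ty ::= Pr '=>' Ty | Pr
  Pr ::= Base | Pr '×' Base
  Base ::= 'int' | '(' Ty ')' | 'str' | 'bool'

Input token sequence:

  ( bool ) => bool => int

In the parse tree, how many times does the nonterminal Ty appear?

4

[Ty [Pr [Base ( [Ty [Pr [Base bool]]] )]] => [Ty [Pr [Base bool]] => [Ty [Pr [Base int]]]]]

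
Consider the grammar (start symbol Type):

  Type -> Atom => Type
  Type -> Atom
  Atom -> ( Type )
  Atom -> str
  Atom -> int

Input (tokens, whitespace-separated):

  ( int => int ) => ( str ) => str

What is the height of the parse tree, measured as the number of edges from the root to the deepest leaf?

[Type [Atom ( [Type [Atom int] => [Type [Atom int]]] )] => [Type [Atom ( [Type [Atom str]] )] => [Type [Atom str]]]]

5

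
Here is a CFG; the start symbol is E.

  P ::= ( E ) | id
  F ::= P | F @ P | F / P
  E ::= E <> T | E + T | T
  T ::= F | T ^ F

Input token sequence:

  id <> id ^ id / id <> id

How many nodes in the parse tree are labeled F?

[E [E [E [T [F [P id]]]] <> [T [T [F [P id]]] ^ [F [F [P id]] / [P id]]]] <> [T [F [P id]]]]

5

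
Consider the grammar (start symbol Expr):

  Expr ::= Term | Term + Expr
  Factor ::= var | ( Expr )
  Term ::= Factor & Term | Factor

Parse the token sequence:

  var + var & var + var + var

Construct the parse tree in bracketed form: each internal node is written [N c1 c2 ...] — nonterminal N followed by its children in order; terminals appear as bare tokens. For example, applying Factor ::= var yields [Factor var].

Expr
Term + Expr
Factor + Expr
var + Expr
var + Term + Expr
var + Factor & Term + Expr
var + var & Term + Expr
var + var & Factor + Expr
var + var & var + Expr
var + var & var + Term + Expr
var + var & var + Factor + Expr
var + var & var + var + Expr
var + var & var + var + Term
var + var & var + var + Factor
var + var & var + var + var

[Expr [Term [Factor var]] + [Expr [Term [Factor var] & [Term [Factor var]]] + [Expr [Term [Factor var]] + [Expr [Term [Factor var]]]]]]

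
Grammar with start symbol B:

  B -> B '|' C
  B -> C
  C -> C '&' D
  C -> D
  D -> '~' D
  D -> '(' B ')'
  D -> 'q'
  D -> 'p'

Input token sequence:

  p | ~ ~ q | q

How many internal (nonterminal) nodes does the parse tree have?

[B [B [B [C [D p]]] | [C [D ~ [D ~ [D q]]]]] | [C [D q]]]

11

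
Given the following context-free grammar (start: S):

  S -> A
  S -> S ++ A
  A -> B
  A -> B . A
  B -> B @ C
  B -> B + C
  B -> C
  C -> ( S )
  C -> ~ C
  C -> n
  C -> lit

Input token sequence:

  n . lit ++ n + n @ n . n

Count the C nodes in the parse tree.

[S [S [A [B [C n]] . [A [B [C lit]]]]] ++ [A [B [B [B [C n]] + [C n]] @ [C n]] . [A [B [C n]]]]]

6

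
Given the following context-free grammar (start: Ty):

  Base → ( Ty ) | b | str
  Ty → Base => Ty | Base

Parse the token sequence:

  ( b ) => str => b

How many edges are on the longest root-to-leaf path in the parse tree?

4

[Ty [Base ( [Ty [Base b]] )] => [Ty [Base str] => [Ty [Base b]]]]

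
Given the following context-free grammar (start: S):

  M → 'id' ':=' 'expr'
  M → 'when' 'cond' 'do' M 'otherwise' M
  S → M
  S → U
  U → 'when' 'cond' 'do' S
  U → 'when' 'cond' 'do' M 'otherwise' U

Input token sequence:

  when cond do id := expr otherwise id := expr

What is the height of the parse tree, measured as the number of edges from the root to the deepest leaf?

[S [M when cond do [M id := expr] otherwise [M id := expr]]]

3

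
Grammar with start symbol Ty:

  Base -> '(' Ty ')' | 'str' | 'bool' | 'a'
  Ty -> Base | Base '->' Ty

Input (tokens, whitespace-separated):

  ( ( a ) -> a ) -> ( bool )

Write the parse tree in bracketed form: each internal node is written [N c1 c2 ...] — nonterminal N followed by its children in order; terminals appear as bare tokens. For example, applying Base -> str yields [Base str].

[Ty [Base ( [Ty [Base ( [Ty [Base a]] )] -> [Ty [Base a]]] )] -> [Ty [Base ( [Ty [Base bool]] )]]]

Ty
Base -> Ty
( Ty ) -> Ty
( Base -> Ty ) -> Ty
( ( Ty ) -> Ty ) -> Ty
( ( Base ) -> Ty ) -> Ty
( ( a ) -> Ty ) -> Ty
( ( a ) -> Base ) -> Ty
( ( a ) -> a ) -> Ty
( ( a ) -> a ) -> Base
( ( a ) -> a ) -> ( Ty )
( ( a ) -> a ) -> ( Base )
( ( a ) -> a ) -> ( bool )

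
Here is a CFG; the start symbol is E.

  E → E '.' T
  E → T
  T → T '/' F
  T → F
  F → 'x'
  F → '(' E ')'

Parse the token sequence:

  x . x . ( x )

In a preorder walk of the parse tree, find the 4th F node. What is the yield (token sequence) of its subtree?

[E [E [E [T [F x]]] . [T [F x]]] . [T [F ( [E [T [F x]]] )]]]

x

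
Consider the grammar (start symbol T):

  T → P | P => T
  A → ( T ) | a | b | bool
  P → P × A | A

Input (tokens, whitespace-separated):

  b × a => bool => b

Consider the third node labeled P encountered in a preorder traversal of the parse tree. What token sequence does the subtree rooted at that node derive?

bool

[T [P [P [A b]] × [A a]] => [T [P [A bool]] => [T [P [A b]]]]]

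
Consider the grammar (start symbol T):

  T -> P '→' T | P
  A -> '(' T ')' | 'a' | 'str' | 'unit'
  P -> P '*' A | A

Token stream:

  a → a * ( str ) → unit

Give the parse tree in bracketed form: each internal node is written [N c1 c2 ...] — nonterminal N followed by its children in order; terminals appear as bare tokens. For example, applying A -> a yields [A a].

[T [P [A a]] → [T [P [P [A a]] * [A ( [T [P [A str]]] )]] → [T [P [A unit]]]]]

T
P → T
A → T
a → T
a → P → T
a → P * A → T
a → A * A → T
a → a * A → T
a → a * ( T ) → T
a → a * ( P ) → T
a → a * ( A ) → T
a → a * ( str ) → T
a → a * ( str ) → P
a → a * ( str ) → A
a → a * ( str ) → unit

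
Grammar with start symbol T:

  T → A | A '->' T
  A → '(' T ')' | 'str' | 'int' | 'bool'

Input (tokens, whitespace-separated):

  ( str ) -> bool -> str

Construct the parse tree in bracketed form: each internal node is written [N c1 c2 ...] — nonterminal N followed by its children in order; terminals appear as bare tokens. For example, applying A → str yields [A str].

T
A -> T
( T ) -> T
( A ) -> T
( str ) -> T
( str ) -> A -> T
( str ) -> bool -> T
( str ) -> bool -> A
( str ) -> bool -> str

[T [A ( [T [A str]] )] -> [T [A bool] -> [T [A str]]]]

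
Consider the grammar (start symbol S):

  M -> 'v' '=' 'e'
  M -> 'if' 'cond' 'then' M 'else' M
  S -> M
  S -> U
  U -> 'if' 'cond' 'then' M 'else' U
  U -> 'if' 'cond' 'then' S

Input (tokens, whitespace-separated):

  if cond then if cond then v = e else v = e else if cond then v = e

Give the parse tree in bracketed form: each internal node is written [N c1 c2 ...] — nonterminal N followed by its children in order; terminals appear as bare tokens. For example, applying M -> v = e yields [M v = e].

[S [U if cond then [M if cond then [M v = e] else [M v = e]] else [U if cond then [S [M v = e]]]]]

S
U
if cond then M else U
if cond then if cond then M else M else U
if cond then if cond then v = e else M else U
if cond then if cond then v = e else v = e else U
if cond then if cond then v = e else v = e else if cond then S
if cond then if cond then v = e else v = e else if cond then M
if cond then if cond then v = e else v = e else if cond then v = e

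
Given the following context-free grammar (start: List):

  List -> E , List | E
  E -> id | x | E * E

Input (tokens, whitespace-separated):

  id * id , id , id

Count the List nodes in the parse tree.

3

[List [E [E id] * [E id]] , [List [E id] , [List [E id]]]]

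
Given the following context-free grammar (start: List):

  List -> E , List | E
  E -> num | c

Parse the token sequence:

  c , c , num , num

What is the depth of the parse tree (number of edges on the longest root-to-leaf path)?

[List [E c] , [List [E c] , [List [E num] , [List [E num]]]]]

5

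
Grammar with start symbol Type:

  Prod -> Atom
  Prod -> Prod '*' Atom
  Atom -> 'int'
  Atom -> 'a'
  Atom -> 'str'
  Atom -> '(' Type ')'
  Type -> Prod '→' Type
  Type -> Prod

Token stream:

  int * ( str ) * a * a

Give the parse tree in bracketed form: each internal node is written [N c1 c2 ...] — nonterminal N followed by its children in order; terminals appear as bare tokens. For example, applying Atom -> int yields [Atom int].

[Type [Prod [Prod [Prod [Prod [Atom int]] * [Atom ( [Type [Prod [Atom str]]] )]] * [Atom a]] * [Atom a]]]

Type
Prod
Prod * Atom
Prod * Atom * Atom
Prod * Atom * Atom * Atom
Atom * Atom * Atom * Atom
int * Atom * Atom * Atom
int * ( Type ) * Atom * Atom
int * ( Prod ) * Atom * Atom
int * ( Atom ) * Atom * Atom
int * ( str ) * Atom * Atom
int * ( str ) * a * Atom
int * ( str ) * a * a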